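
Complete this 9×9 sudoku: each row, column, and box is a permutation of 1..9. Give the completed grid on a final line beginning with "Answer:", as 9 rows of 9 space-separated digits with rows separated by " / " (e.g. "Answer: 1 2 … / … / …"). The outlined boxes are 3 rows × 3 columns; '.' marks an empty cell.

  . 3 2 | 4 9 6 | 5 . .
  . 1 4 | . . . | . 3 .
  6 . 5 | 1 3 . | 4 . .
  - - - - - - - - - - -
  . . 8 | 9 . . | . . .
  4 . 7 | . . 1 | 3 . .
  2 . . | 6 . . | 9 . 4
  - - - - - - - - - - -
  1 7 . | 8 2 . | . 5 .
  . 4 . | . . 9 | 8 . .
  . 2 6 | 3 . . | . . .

Step 1. [r3c2∈{8,9}] r3c2 is the only open cell in col 2 admitting 8, so r3c2=8.
Step 2. [r8c5∈{1,5,6,7}] in col 5, 6 fits only at r8c5 ⇒ r8c5=6.
Step 3. [r9c5∈{1,4,5,7}] in col 5, 1 fits only at r9c5, so r9c5=1.
Step 4. [r9c7∈{7}] r9c7's peers cover all but 7. So r9c7=7.
Step 5. [r9c9∈{9}] r9c9 has the single candidate 9, so r9c9=9.
Step 6. [r4c7∈{1,2,6}] 1 has one home in col 7: r4c7, so r4c7=1.
Step 7. [r2c7∈{2,6}] 2 has one home in col 7: r2c7, so r2c7=2.
Step 8. [r3c9∈{7}] nothing but 7 survives at r3c9, so r3c9=7.
Step 9. [r6c2∈{5}] r6c2's peers cover all but 5. So r6c2=5.
Step 10. [r8c3∈{3}] r8c3 is down to just 3, so r8c3=3.
Step 11. [r2c9∈{6,8}] across row 2, 6 lands solely at r2c9, so r2c9=6.
Step 12. [r5c4∈{2,5}] 2 has one home in col 4: r5c4, so r5c4=2.
Step 13. [r6c6∈{3,7,8}] across row 6, 3 lands solely at r6c6, so r6c6=3.
Step 14. [r2c6∈{5,7,8}] in col 6, 8 fits only at r2c6, so r2c6=8.
Step 15. [r4c6∈{4,5,7}] col 6 places 7 nowhere but r4c6 ⇒ r4c6=7.
Step 16. [r9c6∈{4,5}] in col 6, 5 fits only at r9c6. So r9c6=5.
Step 17. [r2c5∈{5,7}] in col 5, 7 fits only at r2c5. So r2c5=7.
Step 18. [r4c2∈{6}] r4c2's peers cover all but 6. So r4c2=6.
Step 19. [r4c8∈{2}] r4c8 is down to just 2. So r4c8=2.
Step 20. [r4c9∈{5}] only 5 remains possible at r4c9. So r4c9=5.
Step 21. [r5c9∈{8}] only 8 remains possible at r5c9. So r5c9=8.
Step 22. [r1c9∈{1}] r1c9 is down to just 1 ⇒ r1c9=1.
Step 23. [r8c9∈{2}] nothing but 2 survives at r8c9 ⇒ r8c9=2.
Step 24. [r2c1∈{9}] r2c1's peers cover all but 9 ⇒ r2c1=9.
Step 25. [r4c1∈{3}] only 3 remains possible at r4c1. So r4c1=3.
Step 26. [r7c3∈{9}] only 9 remains possible at r7c3, so r7c3=9.
Step 27. [r2c4∈{5}] r2c4 is down to just 5. So r2c4=5.
Step 28. [r3c8∈{9}] r3c8's peers cover all but 9. So r3c8=9.
Step 29. [r4c5∈{4}] nothing but 4 survives at r4c5. So r4c5=4.
Step 30. [r7c9∈{3}] r7c9 is down to just 3. So r7c9=3.
Step 31. [r5c5∈{5}] r5c5 is down to just 5 ⇒ r5c5=5.
Step 32. [r6c3∈{1}] r6c3 has the single candidate 1. So r6c3=1.
Step 33. [r5c2∈{9}] nothing but 9 survives at r5c2. So r5c2=9.
Step 34. [r9c1∈{8}] r9c1's peers cover all but 8, so r9c1=8.
Step 35. [r1c8∈{8}] r1c8 is down to just 8, so r1c8=8.
Step 36. [r1c1∈{7}] only 7 remains possible at r1c1, so r1c1=7.
Step 37. [r7c7∈{6}] only 6 remains possible at r7c7, so r7c7=6.
Step 38. [r6c5∈{8}] r6c5 is down to just 8. So r6c5=8.
Step 39. [r7c6∈{4}] only 4 remains possible at r7c6 ⇒ r7c6=4.
Step 40. [r9c8∈{4}] only 4 remains possible at r9c8, so r9c8=4.
Step 41. [r8c1∈{5}] r8c1 is down to just 5 ⇒ r8c1=5.
Step 42. [r8c8∈{1}] r8c8 is down to just 1 ⇒ r8c8=1.
Step 43. [r5c8∈{6}] nothing but 6 survives at r5c8. So r5c8=6.
Step 44. [r8c4∈{7}] r8c4 has the single candidate 7, so r8c4=7.
Step 45. [r3c6∈{2}] r3c6 has the single candidate 2. So r3c6=2.
Step 46. [r6c8∈{7}] only 7 remains possible at r6c8 ⇒ r6c8=7.

Answer: 7 3 2 4 9 6 5 8 1 / 9 1 4 5 7 8 2 3 6 / 6 8 5 1 3 2 4 9 7 / 3 6 8 9 4 7 1 2 5 / 4 9 7 2 5 1 3 6 8 / 2 5 1 6 8 3 9 7 4 / 1 7 9 8 2 4 6 5 3 / 5 4 3 7 6 9 8 1 2 / 8 2 6 3 1 5 7 4 9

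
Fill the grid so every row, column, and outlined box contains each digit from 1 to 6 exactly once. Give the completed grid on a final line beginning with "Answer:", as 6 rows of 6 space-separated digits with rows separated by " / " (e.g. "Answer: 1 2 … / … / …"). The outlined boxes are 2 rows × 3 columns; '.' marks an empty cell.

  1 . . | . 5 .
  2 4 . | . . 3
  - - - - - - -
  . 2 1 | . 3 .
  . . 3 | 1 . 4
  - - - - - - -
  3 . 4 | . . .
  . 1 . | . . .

Step 1. [r2c4∈{6}] nothing but 6 survives at r2c4, so r2c4=6.
Step 2. [r6c3∈{2,5,6}] 2 has one home in col 3: r6c3. So r6c3=2.
Step 3. [r3c4∈{5}] r3c4 has the single candidate 5, so r3c4=5.
Step 4. [r5c6∈{1,2,5,6}] r5c6 is the only open cell in col 6 admitting 1, so r5c6=1.
Step 5. [r3c6∈{6}] only 6 remains possible at r3c6. So r3c6=6.
Step 6. [r5c2∈{5,6}] across row 5, 5 lands solely at r5c2 ⇒ r5c2=5.
Step 7. [r6c5∈{4,6}] across col 5, 4 lands solely at r6c5, so r6c5=4.
Step 8. [r5c4∈{2}] only 2 remains possible at r5c4 ⇒ r5c4=2.
Step 9. [r4c2∈{6}] only 6 remains possible at r4c2 ⇒ r4c2=6.
Step 10. [r4c1∈{5}] r4c1 is down to just 5 ⇒ r4c1=5.
Step 11. [r2c3∈{5}] nothing but 5 survives at r2c3. So r2c3=5.
Step 12. [r5c5∈{6}] r5c5 has the single candidate 6, so r5c5=6.
Step 13. [r1c4∈{4}] r1c4 is down to just 4, so r1c4=4.
Step 14. [r2c5∈{1}] r2c5's peers cover all but 1, so r2c5=1.
Step 15. [r6c1∈{6}] only 6 remains possible at r6c1 ⇒ r6c1=6.
Step 16. [r4c5∈{2}] r4c5 is down to just 2. So r4c5=2.
Step 17. [r6c6∈{5}] r6c6 is down to just 5 ⇒ r6c6=5.
Step 18. [r3c1∈{4}] nothing but 4 survives at r3c1, so r3c1=4.
Step 19. [r6c4∈{3}] nothing but 3 survives at r6c4, so r6c4=3.
Step 20. [r1c3∈{6}] r1c3 is down to just 6 ⇒ r1c3=6.
Step 21. [r1c6∈{2}] r1c6's peers cover all but 2. So r1c6=2.
Step 22. [r1c2∈{3}] nothing but 3 survives at r1c2 ⇒ r1c2=3.

Answer: 1 3 6 4 5 2 / 2 4 5 6 1 3 / 4 2 1 5 3 6 / 5 6 3 1 2 4 / 3 5 4 2 6 1 / 6 1 2 3 4 5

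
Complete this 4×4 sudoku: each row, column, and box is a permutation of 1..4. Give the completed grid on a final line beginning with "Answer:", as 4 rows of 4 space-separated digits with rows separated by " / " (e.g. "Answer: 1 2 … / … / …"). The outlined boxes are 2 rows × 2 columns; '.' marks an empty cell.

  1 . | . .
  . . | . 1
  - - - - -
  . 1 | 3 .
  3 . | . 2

Step 1. [r4c2∈{4}] nothing but 4 survives at r4c2 ⇒ r4c2=4.
Step 2. [r2c1∈{2,4}] across col 1, 4 lands solely at r2c1 ⇒ r2c1=4.
Step 3. [r1c3∈{2,4}] 4 has one home in col 3: r1c3. So r1c3=4.
Step 4. [r1c2∈{2,3}] in row 1, 2 fits only at r1c2. So r1c2=2.
Step 5. [r4c3∈{1}] r4c3's peers cover all but 1. So r4c3=1.
Step 6. [r1c4∈{3}] only 3 remains possible at r1c4, so r1c4=3.
Step 7. [r2c3∈{2}] nothing but 2 survives at r2c3 ⇒ r2c3=2.
Step 8. [r2c2∈{3}] r2c2's peers cover all but 3, so r2c2=3.
Step 9. [r3c4∈{4}] only 4 remains possible at r3c4. So r3c4=4.
Step 10. [r3c1∈{2}] only 2 remains possible at r3c1, so r3c1=2.

Answer: 1 2 4 3 / 4 3 2 1 / 2 1 3 4 / 3 4 1 2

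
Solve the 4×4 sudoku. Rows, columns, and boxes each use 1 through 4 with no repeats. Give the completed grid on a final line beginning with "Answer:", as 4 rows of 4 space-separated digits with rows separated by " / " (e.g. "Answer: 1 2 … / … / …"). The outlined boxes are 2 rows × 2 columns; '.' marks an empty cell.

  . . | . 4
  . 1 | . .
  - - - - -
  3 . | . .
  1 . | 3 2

Step 1. [r1c1∈{2}] r1c1's peers cover all but 2 ⇒ r1c1=2.
Step 2. [r3c3∈{1,4}] 4 has one home in col 3: r3c3. So r3c3=4.
Step 3. [r2c1∈{4}] r2c1 is down to just 4, so r2c1=4.
Step 4. [r1c2∈{3}] r1c2's peers cover all but 3, so r1c2=3.
Step 5. [r2c3∈{2}] r2c3 is down to just 2. So r2c3=2.
Step 6. [r3c2∈{2}] nothing but 2 survives at r3c2 ⇒ r3c2=2.
Step 7. [r4c2∈{4}] nothing but 4 survives at r4c2. So r4c2=4.
Step 8. [r2c4∈{3}] r2c4 is down to just 3 ⇒ r2c4=3.
Step 9. [r3c4∈{1}] only 1 remains possible at r3c4. So r3c4=1.
Step 10. [r1c3∈{1}] r1c3's peers cover all but 1. So r1c3=1.

Answer: 2 3 1 4 / 4 1 2 3 / 3 2 4 1 / 1 4 3 2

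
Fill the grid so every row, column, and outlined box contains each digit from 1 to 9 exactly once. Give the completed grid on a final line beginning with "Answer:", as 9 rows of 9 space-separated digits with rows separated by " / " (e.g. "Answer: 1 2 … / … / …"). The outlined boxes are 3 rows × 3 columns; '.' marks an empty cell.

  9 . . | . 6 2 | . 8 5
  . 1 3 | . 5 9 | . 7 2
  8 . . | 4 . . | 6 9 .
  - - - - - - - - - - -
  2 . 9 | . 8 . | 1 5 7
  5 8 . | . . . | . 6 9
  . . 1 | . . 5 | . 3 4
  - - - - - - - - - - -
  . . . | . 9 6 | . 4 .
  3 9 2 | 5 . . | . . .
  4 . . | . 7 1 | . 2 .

Step 1. [r8c6∈{4,8}] in col 6, 8 fits only at r8c6 ⇒ r8c6=8.
Step 2. [r9c4∈{3}] nothing but 3 survives at r9c4, so r9c4=3.
Step 3. [r9c3∈{5,6,8}] 6 has one home in col 3: r9c3 ⇒ r9c3=6.
Step 4. [r3c9∈{1,3}] box 3 places 1 nowhere but r3c9. So r3c9=1.
Step 5. [r5c5∈{1,2,3,4}] 1 has one home in col 5: r5c5. So r5c5=1.
Step 6. [r9c2∈{5}] r9c2 has the single candidate 5 ⇒ r9c2=5.
Step 7. [r7c2∈{7}] r7c2 has the single candidate 7, so r7c2=7.
Step 8. [r5c6∈{3,4,7}] 3 has one home in row 5: r5c6. So r5c6=3.
Step 9. [r1c2∈{4}] nothing but 4 survives at r1c2, so r1c2=4.
Step 10. [r9c9∈{8}] r9c9 is down to just 8, so r9c9=8.
Step 11. [r6c1∈{6,7}] 7 has one home in col 1: r6c1, so r6c1=7.
Step 12. [r6c5∈{2}] r6c5's peers cover all but 2. So r6c5=2.
Step 13. [r4c4∈{6}] r4c4 is down to just 6, so r4c4=6.
Step 14. [r1c3∈{7}] r1c3 has the single candidate 7. So r1c3=7.
Step 15. [r7c9∈{3}] r7c9 has the single candidate 3 ⇒ r7c9=3.
Step 16. [r8c5∈{4}] only 4 remains possible at r8c5. So r8c5=4.
Step 17. [r8c9∈{6}] r8c9 is down to just 6 ⇒ r8c9=6.
Step 18. [r4c6∈{4}] r4c6 is down to just 4 ⇒ r4c6=4.
Step 19. [r6c4∈{9}] r6c4's peers cover all but 9 ⇒ r6c4=9.
Step 20. [r3c6∈{7}] nothing but 7 survives at r3c6 ⇒ r3c6=7.
Step 21. [r1c7∈{3}] r1c7's peers cover all but 3, so r1c7=3.
Step 22. [r8c7∈{7}] nothing but 7 survives at r8c7. So r8c7=7.
Step 23. [r3c3∈{5}] nothing but 5 survives at r3c3, so r3c3=5.
Step 24. [r1c4∈{1}] r1c4's peers cover all but 1 ⇒ r1c4=1.
Step 25. [r6c7∈{8}] only 8 remains possible at r6c7, so r6c7=8.
Step 26. [r6c2∈{6}] nothing but 6 survives at r6c2. So r6c2=6.
Step 27. [r2c7∈{4}] r2c7 is down to just 4. So r2c7=4.
Step 28. [r7c7∈{5}] r7c7 is down to just 5. So r7c7=5.
Step 29. [r7c1∈{1}] r7c1's peers cover all but 1 ⇒ r7c1=1.
Step 30. [r7c4∈{2}] nothing but 2 survives at r7c4. So r7c4=2.
Step 31. [r2c1∈{6}] only 6 remains possible at r2c1 ⇒ r2c1=6.
Step 32. [r7c3∈{8}] only 8 remains possible at r7c3, so r7c3=8.
Step 33. [r9c7∈{9}] only 9 remains possible at r9c7 ⇒ r9c7=9.
Step 34. [r4c2∈{3}] r4c2 is down to just 3, so r4c2=3.
Step 35. [r5c3∈{4}] nothing but 4 survives at r5c3 ⇒ r5c3=4.
Step 36. [r3c5∈{3}] nothing but 3 survives at r3c5 ⇒ r3c5=3.
Step 37. [r5c7∈{2}] r5c7 has the single candidate 2 ⇒ r5c7=2.
Step 38. [r3c2∈{2}] only 2 remains possible at r3c2 ⇒ r3c2=2.
Step 39. [r8c8∈{1}] r8c8 has the single candidate 1, so r8c8=1.
Step 40. [r2c4∈{8}] only 8 remains possible at r2c4 ⇒ r2c4=8.
Step 41. [r5c4∈{7}] r5c4 has the single candidate 7 ⇒ r5c4=7.

Answer: 9 4 7 1 6 2 3 8 5 / 6 1 3 8 5 9 4 7 2 / 8 2 5 4 3 7 6 9 1 / 2 3 9 6 8 4 1 5 7 / 5 8 4 7 1 3 2 6 9 / 7 6 1 9 2 5 8 3 4 / 1 7 8 2 9 6 5 4 3 / 3 9 2 5 4 8 7 1 6 / 4 5 6 3 7 1 9 2 8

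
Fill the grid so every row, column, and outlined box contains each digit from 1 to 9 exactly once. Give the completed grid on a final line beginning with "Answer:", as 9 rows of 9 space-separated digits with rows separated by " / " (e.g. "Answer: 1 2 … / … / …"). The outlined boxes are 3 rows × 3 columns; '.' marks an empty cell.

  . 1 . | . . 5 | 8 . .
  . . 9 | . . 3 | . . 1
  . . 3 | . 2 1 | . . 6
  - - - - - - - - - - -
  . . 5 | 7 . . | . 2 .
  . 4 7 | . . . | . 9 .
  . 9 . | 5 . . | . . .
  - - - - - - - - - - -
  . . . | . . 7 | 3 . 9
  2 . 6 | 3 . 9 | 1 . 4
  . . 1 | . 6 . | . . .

Step 1. [r6c8∈{1,3,4,6,7,8}] col 8 places 1 nowhere but r6c8 ⇒ r6c8=1.
Step 2. [r7c4∈{1,2,4,8}] row 7 places 2 nowhere but r7c4. So r7c4=2.
Step 3. [r2c2∈{2,5,6,7,8}] 2 has one home in col 2: r2c2. So r2c2=2.
Step 4. [r1c3∈{4}] r1c3's peers cover all but 4 ⇒ r1c3=4.
Step 5. [r7c3∈{8}] r7c3's peers cover all but 8 ⇒ r7c3=8.
Step 6. [r7c2∈{5}] r7c2's peers cover all but 5. So r7c2=5.
Step 7. [r4c2∈{3,6,8}] across col 2, 6 lands solely at r4c2, so r4c2=6.
Step 8. [r5c4∈{1,6,8}] col 4 places 1 nowhere but r5c4, so r5c4=1.
Step 9. [r4c7∈{4}] r4c7 is down to just 4 ⇒ r4c7=4.
Step 10. [r4c6∈{8}] nothing but 8 survives at r4c6, so r4c6=8.
Step 11. [r4c9∈{3}] nothing but 3 survives at r4c9. So r4c9=3.
Step 12. [r9c6∈{4}] r9c6's peers cover all but 4. So r9c6=4.
Step 13. [r9c4∈{8}] r9c4's peers cover all but 8, so r9c4=8.
Step 14. [r8c2∈{7}] r8c2's peers cover all but 7 ⇒ r8c2=7.
Step 15. [r9c7∈{2,5,7}] 2 has one home in col 7: r9c7. So r9c7=2.
Step 16. [r2c5∈{4,7,8}] across col 5, 8 lands solely at r2c5, so r2c5=8.
Step 17. [r1c5∈{7,9}] r1c5 is the only open cell in col 5 admitting 7, so r1c5=7.
Step 18. [r3c7∈{5,7,9}] across col 7, 9 lands solely at r3c7. So r3c7=9.
Step 19. [r3c4∈{4}] r3c4's peers cover all but 4, so r3c4=4.
Step 20. [r5c5∈{3}] r5c5 is down to just 3. So r5c5=3.
Step 21. [r5c1∈{8}] r5c1's peers cover all but 8 ⇒ r5c1=8.
Step 22. [r2c4∈{6}] only 6 remains possible at r2c4 ⇒ r2c4=6.
Step 23. [r5c9∈{5}] r5c9 has the single candidate 5 ⇒ r5c9=5.
Step 24. [r9c8∈{5,7}] in row 9, 5 fits only at r9c8 ⇒ r9c8=5.
Step 25. [r3c8∈{7}] r3c8 has the single candidate 7. So r3c8=7.
Step 26. [r5c6∈{2,6}] 2 has one home in row 5: r5c6, so r5c6=2.
Step 27. [r6c7∈{6,7}] col 7 places 7 nowhere but r6c7. So r6c7=7.
Step 28. [r2c1∈{5,7}] r2c1 is the only open cell in row 2 admitting 7 ⇒ r2c1=7.
Step 29. [r9c1∈{3,9}] r9c1 is the only open cell in row 9 admitting 9, so r9c1=9.
Step 30. [r7c8∈{6}] r7c8 is down to just 6 ⇒ r7c8=6.
Step 31. [r6c3∈{2}] r6c3 is down to just 2, so r6c3=2.
Step 32. [r1c8∈{3}] nothing but 3 survives at r1c8, so r1c8=3.
Step 33. [r9c9∈{7}] only 7 remains possible at r9c9. So r9c9=7.
Step 34. [r1c9∈{2}] r1c9's peers cover all but 2, so r1c9=2.
Step 35. [r4c1∈{1}] nothing but 1 survives at r4c1 ⇒ r4c1=1.
Step 36. [r8c8∈{8}] r8c8's peers cover all but 8, so r8c8=8.
Step 37. [r8c5∈{5}] nothing but 5 survives at r8c5 ⇒ r8c5=5.
Step 38. [r6c6∈{6}] r6c6's peers cover all but 6, so r6c6=6.
Step 39. [r3c2∈{8}] nothing but 8 survives at r3c2. So r3c2=8.
Step 40. [r4c5∈{9}] r4c5's peers cover all but 9, so r4c5=9.
Step 41. [r7c5∈{1}] r7c5 is down to just 1, so r7c5=1.
Step 42. [r6c5∈{4}] r6c5 is down to just 4, so r6c5=4.
Step 43. [r2c7∈{5}] only 5 remains possible at r2c7, so r2c7=5.
Step 44. [r2c8∈{4}] r2c8's peers cover all but 4 ⇒ r2c8=4.
Step 45. [r9c2∈{3}] r9c2's peers cover all but 3. So r9c2=3.
Step 46. [r1c1∈{6}] r1c1's peers cover all but 6 ⇒ r1c1=6.
Step 47. [r6c1∈{3}] r6c1 is down to just 3. So r6c1=3.
Step 48. [r3c1∈{5}] r3c1's peers cover all but 5. So r3c1=5.
Step 49. [r6c9∈{8}] r6c9's peers cover all but 8. So r6c9=8.
Step 50. [r7c1∈{4}] nothing but 4 survives at r7c1 ⇒ r7c1=4.
Step 51. [r1c4∈{9}] r1c4's peers cover all but 9 ⇒ r1c4=9.
Step 52. [r5c7∈{6}] r5c7 is down to just 6, so r5c7=6.

Answer: 6 1 4 9 7 5 8 3 2 / 7 2 9 6 8 3 5 4 1 / 5 8 3 4 2 1 9 7 6 / 1 6 5 7 9 8 4 2 3 / 8 4 7 1 3 2 6 9 5 / 3 9 2 5 4 6 7 1 8 / 4 5 8 2 1 7 3 6 9 / 2 7 6 3 5 9 1 8 4 / 9 3 1 8 6 4 2 5 7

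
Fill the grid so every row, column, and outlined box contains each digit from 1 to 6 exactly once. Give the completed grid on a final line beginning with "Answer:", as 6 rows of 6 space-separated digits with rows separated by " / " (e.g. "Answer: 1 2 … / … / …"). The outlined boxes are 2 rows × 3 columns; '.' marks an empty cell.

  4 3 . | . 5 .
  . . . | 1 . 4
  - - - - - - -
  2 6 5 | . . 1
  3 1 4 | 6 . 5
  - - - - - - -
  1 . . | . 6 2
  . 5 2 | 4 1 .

Step 1. [r3c4∈{3}] r3c4 is down to just 3, so r3c4=3.
Step 2. [r2c3∈{6}] r2c3 has the single candidate 6. So r2c3=6.
Step 3. [r2c2∈{2}] nothing but 2 survives at r2c2 ⇒ r2c2=2.
Step 4. [r5c2∈{4}] r5c2 is down to just 4. So r5c2=4.
Step 5. [r1c3∈{1}] nothing but 1 survives at r1c3. So r1c3=1.
Step 6. [r6c6∈{3}] r6c6 is down to just 3. So r6c6=3.
Step 7. [r5c3∈{3}] r5c3 is down to just 3. So r5c3=3.
Step 8. [r1c6∈{6}] only 6 remains possible at r1c6, so r1c6=6.
Step 9. [r2c1∈{5}] r2c1 has the single candidate 5, so r2c1=5.
Step 10. [r2c5∈{3}] nothing but 3 survives at r2c5, so r2c5=3.
Step 11. [r4c5∈{2}] nothing but 2 survives at r4c5. So r4c5=2.
Step 12. [r6c1∈{6}] nothing but 6 survives at r6c1. So r6c1=6.
Step 13. [r5c4∈{5}] nothing but 5 survives at r5c4 ⇒ r5c4=5.
Step 14. [r3c5∈{4}] only 4 remains possible at r3c5 ⇒ r3c5=4.
Step 15. [r1c4∈{2}] nothing but 2 survives at r1c4, so r1c4=2.

Answer: 4 3 1 2 5 6 / 5 2 6 1 3 4 / 2 6 5 3 4 1 / 3 1 4 6 2 5 / 1 4 3 5 6 2 / 6 5 2 4 1 3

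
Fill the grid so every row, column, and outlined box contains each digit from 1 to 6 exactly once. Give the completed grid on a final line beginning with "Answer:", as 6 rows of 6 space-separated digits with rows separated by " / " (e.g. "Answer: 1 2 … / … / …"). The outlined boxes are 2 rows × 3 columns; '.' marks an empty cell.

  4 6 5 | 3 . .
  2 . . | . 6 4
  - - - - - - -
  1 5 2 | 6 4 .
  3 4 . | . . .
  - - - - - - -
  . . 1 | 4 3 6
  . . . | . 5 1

Step 1. [r1c5∈{1,2}] r1c5 is the only open cell in row 1 admitting 1 ⇒ r1c5=1.
Step 2. [r6c4∈{2}] r6c4 is down to just 2 ⇒ r6c4=2.
Step 3. [r6c3∈{3,4,6}] in row 6, 4 fits only at r6c3, so r6c3=4.
Step 4. [r4c6∈{2,5}] r4c6 is the only open cell in col 6 admitting 5. So r4c6=5.
Step 5. [r2c3∈{3}] only 3 remains possible at r2c3. So r2c3=3.
Step 6. [r6c2∈{3}] r6c2's peers cover all but 3 ⇒ r6c2=3.
Step 7. [r4c5∈{2}] r4c5 has the single candidate 2 ⇒ r4c5=2.
Step 8. [r4c4∈{1}] nothing but 1 survives at r4c4 ⇒ r4c4=1.
Step 9. [r4c3∈{6}] r4c3 is down to just 6. So r4c3=6.
Step 10. [r5c2∈{2}] only 2 remains possible at r5c2. So r5c2=2.
Step 11. [r2c4∈{5}] only 5 remains possible at r2c4, so r2c4=5.
Step 12. [r1c6∈{2}] r1c6 has the single candidate 2 ⇒ r1c6=2.
Step 13. [r3c6∈{3}] r3c6 is down to just 3 ⇒ r3c6=3.
Step 14. [r5c1∈{5}] nothing but 5 survives at r5c1 ⇒ r5c1=5.
Step 15. [r6c1∈{6}] r6c1 is down to just 6 ⇒ r6c1=6.
Step 16. [r2c2∈{1}] r2c2 has the single candidate 1, so r2c2=1.

Answer: 4 6 5 3 1 2 / 2 1 3 5 6 4 / 1 5 2 6 4 3 / 3 4 6 1 2 5 / 5 2 1 4 3 6 / 6 3 4 2 5 1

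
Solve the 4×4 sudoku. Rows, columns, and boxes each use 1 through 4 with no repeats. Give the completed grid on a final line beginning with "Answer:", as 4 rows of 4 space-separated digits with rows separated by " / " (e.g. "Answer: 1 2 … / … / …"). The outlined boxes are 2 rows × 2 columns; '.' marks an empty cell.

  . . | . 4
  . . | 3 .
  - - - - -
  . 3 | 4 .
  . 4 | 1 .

Step 1. [r4c1∈{2}] only 2 remains possible at r4c1. So r4c1=2.
Step 2. [r2c4∈{1,2}] across col 4, 1 lands solely at r2c4 ⇒ r2c4=1.
Step 3. [r1c2∈{1,2}] in col 2, 1 fits only at r1c2, so r1c2=1.
Step 4. [r2c2∈{2}] only 2 remains possible at r2c2, so r2c2=2.
Step 5. [r3c1∈{1}] only 1 remains possible at r3c1 ⇒ r3c1=1.
Step 6. [r2c1∈{4}] nothing but 4 survives at r2c1. So r2c1=4.
Step 7. [r1c3∈{2}] only 2 remains possible at r1c3. So r1c3=2.
Step 8. [r4c4∈{3}] only 3 remains possible at r4c4, so r4c4=3.
Step 9. [r3c4∈{2}] nothing but 2 survives at r3c4 ⇒ r3c4=2.
Step 10. [r1c1∈{3}] r1c1's peers cover all but 3, so r1c1=3.

Answer: 3 1 2 4 / 4 2 3 1 / 1 3 4 2 / 2 4 1 3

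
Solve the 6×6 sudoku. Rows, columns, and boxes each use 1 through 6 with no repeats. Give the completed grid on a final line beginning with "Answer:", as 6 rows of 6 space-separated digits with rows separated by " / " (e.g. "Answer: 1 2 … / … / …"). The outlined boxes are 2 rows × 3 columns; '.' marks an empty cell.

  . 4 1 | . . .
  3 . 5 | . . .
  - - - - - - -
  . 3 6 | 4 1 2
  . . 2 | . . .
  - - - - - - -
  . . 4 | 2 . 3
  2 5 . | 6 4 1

Step 1. [r1c1∈{6}] r1c1 has the single candidate 6, so r1c1=6.
Step 2. [r1c5∈{2,3,5}] across row 1, 2 lands solely at r1c5, so r1c5=2.
Step 3. [r4c5∈{3,5,6}] in col 5, 3 fits only at r4c5, so r4c5=3.
Step 4. [r4c4∈{5}] nothing but 5 survives at r4c4, so r4c4=5.
Step 5. [r5c1∈{1}] r5c1 has the single candidate 1 ⇒ r5c1=1.
Step 6. [r2c6∈{4,6}] row 2 places 4 nowhere but r2c6, so r2c6=4.
Step 7. [r6c3∈{3}] r6c3 is down to just 3. So r6c3=3.
Step 8. [r2c4∈{1}] r2c4 is down to just 1, so r2c4=1.
Step 9. [r2c2∈{2}] r2c2 has the single candidate 2, so r2c2=2.
Step 10. [r5c2∈{6}] only 6 remains possible at r5c2, so r5c2=6.
Step 11. [r4c1∈{4}] r4c1's peers cover all but 4 ⇒ r4c1=4.
Step 12. [r4c6∈{6}] r4c6 is down to just 6, so r4c6=6.
Step 13. [r5c5∈{5}] r5c5 has the single candidate 5 ⇒ r5c5=5.
Step 14. [r3c1∈{5}] only 5 remains possible at r3c1, so r3c1=5.
Step 15. [r2c5∈{6}] only 6 remains possible at r2c5, so r2c5=6.
Step 16. [r1c6∈{5}] r1c6 has the single candidate 5 ⇒ r1c6=5.
Step 17. [r1c4∈{3}] only 3 remains possible at r1c4 ⇒ r1c4=3.
Step 18. [r4c2∈{1}] r4c2 has the single candidate 1, so r4c2=1.

Answer: 6 4 1 3 2 5 / 3 2 5 1 6 4 / 5 3 6 4 1 2 / 4 1 2 5 3 6 / 1 6 4 2 5 3 / 2 5 3 6 4 1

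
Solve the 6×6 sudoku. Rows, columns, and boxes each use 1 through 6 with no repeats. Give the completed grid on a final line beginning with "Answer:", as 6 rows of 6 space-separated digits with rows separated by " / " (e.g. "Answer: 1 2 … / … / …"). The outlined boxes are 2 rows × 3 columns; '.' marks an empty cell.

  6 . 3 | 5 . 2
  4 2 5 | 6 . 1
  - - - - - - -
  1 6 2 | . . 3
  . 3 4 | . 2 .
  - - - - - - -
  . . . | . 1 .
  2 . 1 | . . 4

Step 1. [r6c5∈{3,5,6}] row 6 places 6 nowhere but r6c5. So r6c5=6.
Step 2. [r5c6∈{5}] r5c6's peers cover all but 5. So r5c6=5.
Step 3. [r6c4∈{3}] r6c4's peers cover all but 3, so r6c4=3.
Step 4. [r3c5∈{4,5}] row 3 places 5 nowhere but r3c5. So r3c5=5.
Step 5. [r5c3∈{6}] nothing but 6 survives at r5c3, so r5c3=6.
Step 6. [r4c4∈{1}] r4c4's peers cover all but 1. So r4c4=1.
Step 7. [r4c6∈{6}] r4c6 is down to just 6 ⇒ r4c6=6.
Step 8. [r5c1∈{3}] only 3 remains possible at r5c1. So r5c1=3.
Step 9. [r6c2∈{5}] nothing but 5 survives at r6c2 ⇒ r6c2=5.
Step 10. [r1c5∈{4}] r1c5 has the single candidate 4 ⇒ r1c5=4.
Step 11. [r2c5∈{3}] r2c5's peers cover all but 3, so r2c5=3.
Step 12. [r3c4∈{4}] r3c4's peers cover all but 4 ⇒ r3c4=4.
Step 13. [r4c1∈{5}] nothing but 5 survives at r4c1 ⇒ r4c1=5.
Step 14. [r5c4∈{2}] r5c4 has the single candidate 2 ⇒ r5c4=2.
Step 15. [r5c2∈{4}] r5c2 is down to just 4, so r5c2=4.
Step 16. [r1c2∈{1}] nothing but 1 survives at r1c2. So r1c2=1.

Answer: 6 1 3 5 4 2 / 4 2 5 6 3 1 / 1 6 2 4 5 3 / 5 3 4 1 2 6 / 3 4 6 2 1 5 / 2 5 1 3 6 4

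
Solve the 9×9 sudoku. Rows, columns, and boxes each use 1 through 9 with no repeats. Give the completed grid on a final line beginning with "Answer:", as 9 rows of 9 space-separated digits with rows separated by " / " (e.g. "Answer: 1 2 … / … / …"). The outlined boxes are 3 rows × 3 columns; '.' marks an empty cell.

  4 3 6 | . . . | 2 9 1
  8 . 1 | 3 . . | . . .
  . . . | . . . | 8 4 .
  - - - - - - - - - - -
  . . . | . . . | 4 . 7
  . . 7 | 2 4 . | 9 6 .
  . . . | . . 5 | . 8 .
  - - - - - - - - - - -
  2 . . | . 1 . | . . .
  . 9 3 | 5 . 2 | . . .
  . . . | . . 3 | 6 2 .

Step 1. [r3c9∈{3,5,6}] 3 has one home in row 3: r3c9, so r3c9=3.
Step 2. [r5c9∈{5}] r5c9's peers cover all but 5, so r5c9=5.
Step 3. [r1c5∈{5,7,8}] in row 1, 5 fits only at r1c5. So r1c5=5.
Step 4. [r2c6∈{4,6,7,9}] r2c6 is the only open cell in row 2 admitting 4 ⇒ r2c6=4.
Step 5. [r2c5∈{2,6,7,9}] in row 2, 9 fits only at r2c5, so r2c5=9.
Step 6. [r2c2∈{2,5,7}] across row 2, 2 lands solely at r2c2 ⇒ r2c2=2.
Step 7. [r4c3∈{2,5,8,9}] across row 4, 2 lands solely at r4c3. So r4c3=2.
Step 8. [r5c1∈{1,3}] r5c1 is the only open cell in row 5 admitting 3. So r5c1=3.
Step 9. [r8c9∈{4,8}] 4 has one home in row 8: r8c9, so r8c9=4.
Step 10. [r8c5∈{6,7,8}] in row 8, 8 fits only at r8c5, so r8c5=8.
Step 11. [r9c5∈{7}] only 7 remains possible at r9c5. So r9c5=7.
Step 12. [r6c4∈{1,6,7,9}] r6c4 is the only open cell in row 6 admitting 7 ⇒ r6c4=7.
Step 13. [r8c1∈{1,6,7}] r8c1 is the only open cell in row 8 admitting 6 ⇒ r8c1=6.
Step 14. [r7c2∈{4,5,7,8}] in box 7, 7 fits only at r7c2. So r7c2=7.
Step 15. [r3c2∈{5}] only 5 remains possible at r3c2 ⇒ r3c2=5.
Step 16. [r4c1∈{1,5,9}] across row 4, 5 lands solely at r4c1. So r4c1=5.
Step 17. [r9c3∈{4,5,8}] r9c3 is the only open cell in row 9 admitting 5 ⇒ r9c3=5.
Step 18. [r7c3∈{4,8}] across col 3, 8 lands solely at r7c3 ⇒ r7c3=8.
Step 19. [r7c9∈{9}] r7c9's peers cover all but 9 ⇒ r7c9=9.
Step 20. [r4c6∈{1,6,8,9}] col 6 places 9 nowhere but r4c6. So r4c6=9.
Step 21. [r9c2∈{1,4}] across box 7, 4 lands solely at r9c2, so r9c2=4.
Step 22. [r1c4∈{8}] r1c4 has the single candidate 8. So r1c4=8.
Step 23. [r4c2∈{1,6,8}] across row 4, 8 lands solely at r4c2, so r4c2=8.
Step 24. [r5c2∈{1}] only 1 remains possible at r5c2. So r5c2=1.
Step 25. [r3c6∈{1,6,7}] col 6 places 1 nowhere but r3c6, so r3c6=1.
Step 26. [r6c7∈{1,3}] r6c7 is the only open cell in row 6 admitting 1 ⇒ r6c7=1.
Step 27. [r3c4∈{6}] r3c4 has the single candidate 6 ⇒ r3c4=6.
Step 28. [r4c8∈{3}] r4c8 is down to just 3, so r4c8=3.
Step 29. [r8c7∈{7}] only 7 remains possible at r8c7, so r8c7=7.
Step 30. [r6c1∈{9}] r6c1 is down to just 9, so r6c1=9.
Step 31. [r7c8∈{5}] nothing but 5 survives at r7c8, so r7c8=5.
Step 32. [r6c5∈{3,6}] in row 6, 3 fits only at r6c5 ⇒ r6c5=3.
Step 33. [r2c8∈{7}] r2c8's peers cover all but 7, so r2c8=7.
Step 34. [r7c4∈{4}] r7c4 has the single candidate 4, so r7c4=4.
Step 35. [r4c5∈{6}] r4c5 is down to just 6, so r4c5=6.
Step 36. [r2c9∈{6}] nothing but 6 survives at r2c9 ⇒ r2c9=6.
Step 37. [r7c7∈{3}] r7c7 has the single candidate 3. So r7c7=3.
Step 38. [r6c9∈{2}] only 2 remains possible at r6c9. So r6c9=2.
Step 39. [r3c1∈{7}] r3c1 has the single candidate 7 ⇒ r3c1=7.
Step 40. [r9c4∈{9}] r9c4 is down to just 9 ⇒ r9c4=9.
Step 41. [r2c7∈{5}] only 5 remains possible at r2c7. So r2c7=5.
Step 42. [r3c3∈{9}] r3c3 has the single candidate 9, so r3c3=9.
Step 43. [r7c6∈{6}] r7c6's peers cover all but 6 ⇒ r7c6=6.
Step 44. [r5c6∈{8}] r5c6 is down to just 8. So r5c6=8.
Step 45. [r3c5∈{2}] nothing but 2 survives at r3c5. So r3c5=2.
Step 46. [r8c8∈{1}] r8c8's peers cover all but 1. So r8c8=1.
Step 47. [r6c3∈{4}] r6c3's peers cover all but 4 ⇒ r6c3=4.
Step 48. [r4c4∈{1}] only 1 remains possible at r4c4. So r4c4=1.
Step 49. [r6c2∈{6}] r6c2 has the single candidate 6, so r6c2=6.
Step 50. [r9c9∈{8}] only 8 remains possible at r9c9. So r9c9=8.
Step 51. [r9c1∈{1}] only 1 remains possible at r9c1 ⇒ r9c1=1.
Step 52. [r1c6∈{7}] nothing but 7 survives at r1c6 ⇒ r1c6=7.

Answer: 4 3 6 8 5 7 2 9 1 / 8 2 1 3 9 4 5 7 6 / 7 5 9 6 2 1 8 4 3 / 5 8 2 1 6 9 4 3 7 / 3 1 7 2 4 8 9 6 5 / 9 6 4 7 3 5 1 8 2 / 2 7 8 4 1 6 3 5 9 / 6 9 3 5 8 2 7 1 4 / 1 4 5 9 7 3 6 2 8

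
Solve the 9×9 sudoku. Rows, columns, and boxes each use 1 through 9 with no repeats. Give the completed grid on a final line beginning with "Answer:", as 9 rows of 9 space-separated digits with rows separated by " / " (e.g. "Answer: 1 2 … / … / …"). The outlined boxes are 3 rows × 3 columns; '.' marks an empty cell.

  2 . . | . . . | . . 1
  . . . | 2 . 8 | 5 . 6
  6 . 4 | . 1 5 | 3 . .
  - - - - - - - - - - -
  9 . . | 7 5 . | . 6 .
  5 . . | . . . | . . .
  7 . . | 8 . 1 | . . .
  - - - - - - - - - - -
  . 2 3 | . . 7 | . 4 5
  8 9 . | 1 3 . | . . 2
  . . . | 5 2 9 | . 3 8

Step 1. [r1c7∈{4,7,8,9}] r1c7 is the only open cell in box 3 admitting 4. So r1c7=4.
Step 2. [r5c4∈{3,4,6,9}] in col 4, 4 fits only at r5c4. So r5c4=4.
Step 3. [r5c8∈{1,2,7,8,9}] 1 has one home in col 8: r5c8 ⇒ r5c8=1.
Step 4. [r8c8∈{7}] r8c8 has the single candidate 7 ⇒ r8c8=7.
Step 5. [r2c8∈{9}] only 9 remains possible at r2c8, so r2c8=9.
Step 6. [r7c1∈{1}] nothing but 1 survives at r7c1 ⇒ r7c1=1.
Step 7. [r1c3∈{5,7,8,9}] in col 3, 9 fits only at r1c3, so r1c3=9.
Step 8. [r5c7∈{2,7,8,9}] across col 7, 7 lands solely at r5c7. So r5c7=7.
Step 9. [r7c4∈{6}] r7c4 has the single candidate 6, so r7c4=6.
Step 10. [r4c7∈{2,8}] across col 7, 8 lands solely at r4c7 ⇒ r4c7=8.
Step 11. [r5c3∈{2,6,8}] r5c3 is the only open cell in col 3 admitting 8 ⇒ r5c3=8.
Step 12. [r1c2∈{3,5,7,8}] r1c2 is the only open cell in row 1 admitting 5 ⇒ r1c2=5.
Step 13. [r6c7∈{2,9}] 2 has one home in col 7: r6c7 ⇒ r6c7=2.
Step 14. [r6c3∈{6}] r6c3 has the single candidate 6. So r6c3=6.
Step 15. [r5c2∈{3}] r5c2's peers cover all but 3, so r5c2=3.
Step 16. [r6c9∈{3,4,9}] row 6 places 3 nowhere but r6c9, so r6c9=3.
Step 17. [r9c2∈{4,6,7}] in col 2, 6 fits only at r9c2 ⇒ r9c2=6.
Step 18. [r3c2∈{7,8}] in col 2, 8 fits only at r3c2 ⇒ r3c2=8.
Step 19. [r2c2∈{1,7}] col 2 places 7 nowhere but r2c2, so r2c2=7.
Step 20. [r4c2∈{1,4}] across col 2, 1 lands solely at r4c2 ⇒ r4c2=1.
Step 21. [r4c6∈{2,3}] r4c6 is the only open cell in row 4 admitting 3, so r4c6=3.
Step 22. [r1c6∈{6}] only 6 remains possible at r1c6, so r1c6=6.
Step 23. [r5c5∈{6,9}] in row 5, 6 fits only at r5c5, so r5c5=6.
Step 24. [r6c5∈{9}] r6c5 is down to just 9. So r6c5=9.
Step 25. [r9c1∈{4}] r9c1 is down to just 4. So r9c1=4.
Step 26. [r5c9∈{9}] r5c9 is down to just 9, so r5c9=9.
Step 27. [r8c7∈{6}] only 6 remains possible at r8c7, so r8c7=6.
Step 28. [r4c9∈{4}] r4c9 has the single candidate 4, so r4c9=4.
Step 29. [r8c3∈{5}] nothing but 5 survives at r8c3. So r8c3=5.
Step 30. [r9c3∈{7}] r9c3 has the single candidate 7, so r9c3=7.
Step 31. [r9c7∈{1}] r9c7 is down to just 1 ⇒ r9c7=1.
Step 32. [r6c2∈{4}] r6c2 has the single candidate 4 ⇒ r6c2=4.
Step 33. [r5c6∈{2}] only 2 remains possible at r5c6. So r5c6=2.
Step 34. [r1c8∈{8}] r1c8 has the single candidate 8. So r1c8=8.
Step 35. [r8c6∈{4}] r8c6 is down to just 4 ⇒ r8c6=4.
Step 36. [r7c5∈{8}] r7c5 has the single candidate 8. So r7c5=8.
Step 37. [r3c8∈{2}] r3c8 has the single candidate 2. So r3c8=2.
Step 38. [r2c5∈{4}] r2c5 has the single candidate 4 ⇒ r2c5=4.
Step 39. [r4c3∈{2}] r4c3 is down to just 2. So r4c3=2.
Step 40. [r7c7∈{9}] r7c7 is down to just 9. So r7c7=9.
Step 41. [r6c8∈{5}] r6c8's peers cover all but 5 ⇒ r6c8=5.
Step 42. [r3c4∈{9}] r3c4's peers cover all but 9, so r3c4=9.
Step 43. [r1c5∈{7}] r1c5 has the single candidate 7, so r1c5=7.
Step 44. [r2c1∈{3}] nothing but 3 survives at r2c1. So r2c1=3.
Step 45. [r3c9∈{7}] r3c9's peers cover all but 7. So r3c9=7.
Step 46. [r2c3∈{1}] r2c3 has the single candidate 1. So r2c3=1.
Step 47. [r1c4∈{3}] r1c4 is down to just 3 ⇒ r1c4=3.

Answer: 2 5 9 3 7 6 4 8 1 / 3 7 1 2 4 8 5 9 6 / 6 8 4 9 1 5 3 2 7 / 9 1 2 7 5 3 8 6 4 / 5 3 8 4 6 2 7 1 9 / 7 4 6 8 9 1 2 5 3 / 1 2 3 6 8 7 9 4 5 / 8 9 5 1 3 4 6 7 2 / 4 6 7 5 2 9 1 3 8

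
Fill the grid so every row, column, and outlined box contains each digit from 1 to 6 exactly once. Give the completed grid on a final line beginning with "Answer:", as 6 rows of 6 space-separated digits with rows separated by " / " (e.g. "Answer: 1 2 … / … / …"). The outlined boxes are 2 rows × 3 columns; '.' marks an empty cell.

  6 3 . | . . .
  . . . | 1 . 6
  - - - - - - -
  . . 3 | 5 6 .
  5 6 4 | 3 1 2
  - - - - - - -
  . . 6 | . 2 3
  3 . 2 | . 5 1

Step 1. [r6c2∈{4}] only 4 remains possible at r6c2. So r6c2=4.
Step 2. [r1c5∈{4}] r1c5 is down to just 4 ⇒ r1c5=4.
Step 3. [r5c2∈{1,5}] across row 5, 5 lands solely at r5c2 ⇒ r5c2=5.
Step 4. [r2c2∈{2}] only 2 remains possible at r2c2 ⇒ r2c2=2.
Step 5. [r3c1∈{1,2}] row 3 places 2 nowhere but r3c1, so r3c1=2.
Step 6. [r2c3∈{5}] r2c3's peers cover all but 5 ⇒ r2c3=5.
Step 7. [r1c4∈{2}] r1c4 has the single candidate 2. So r1c4=2.
Step 8. [r1c3∈{1}] r1c3 is down to just 1. So r1c3=1.
Step 9. [r3c6∈{4}] r3c6 has the single candidate 4. So r3c6=4.
Step 10. [r5c1∈{1}] nothing but 1 survives at r5c1. So r5c1=1.
Step 11. [r3c2∈{1}] r3c2's peers cover all but 1. So r3c2=1.
Step 12. [r6c4∈{6}] r6c4 has the single candidate 6. So r6c4=6.
Step 13. [r2c1∈{4}] r2c1's peers cover all but 4 ⇒ r2c1=4.
Step 14. [r5c4∈{4}] r5c4's peers cover all but 4 ⇒ r5c4=4.
Step 15. [r1c6∈{5}] r1c6 has the single candidate 5 ⇒ r1c6=5.
Step 16. [r2c5∈{3}] r2c5's peers cover all but 3 ⇒ r2c5=3.

Answer: 6 3 1 2 4 5 / 4 2 5 1 3 6 / 2 1 3 5 6 4 / 5 6 4 3 1 2 / 1 5 6 4 2 3 / 3 4 2 6 5 1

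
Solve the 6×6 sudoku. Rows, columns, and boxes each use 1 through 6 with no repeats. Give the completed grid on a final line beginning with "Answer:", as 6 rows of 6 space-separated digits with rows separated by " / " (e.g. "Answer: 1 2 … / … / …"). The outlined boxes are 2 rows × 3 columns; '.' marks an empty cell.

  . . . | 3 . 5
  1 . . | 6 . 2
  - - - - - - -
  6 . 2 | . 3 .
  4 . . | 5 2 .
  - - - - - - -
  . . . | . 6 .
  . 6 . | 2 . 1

Step 1. [r5c4∈{4}] r5c4 has the single candidate 4. So r5c4=4.
Step 2. [r6c3∈{3,4,5}] r6c3 is the only open cell in row 6 admitting 4. So r6c3=4.
Step 3. [r6c1∈{3,5}] row 6 places 3 nowhere but r6c1 ⇒ r6c1=3.
Step 4. [r3c2∈{1,5}] 5 has one home in row 3: r3c2 ⇒ r3c2=5.
Step 5. [r2c5∈{4}] nothing but 4 survives at r2c5, so r2c5=4.
Step 6. [r2c2∈{3}] only 3 remains possible at r2c2 ⇒ r2c2=3.
Step 7. [r4c2∈{1}] only 1 remains possible at r4c2 ⇒ r4c2=1.
Step 8. [r1c1∈{2}] r1c1's peers cover all but 2. So r1c1=2.
Step 9. [r2c3∈{5}] nothing but 5 survives at r2c3 ⇒ r2c3=5.
Step 10. [r5c2∈{2}] r5c2's peers cover all but 2, so r5c2=2.
Step 11. [r5c6∈{3}] r5c6 has the single candidate 3, so r5c6=3.
Step 12. [r6c5∈{5}] nothing but 5 survives at r6c5 ⇒ r6c5=5.
Step 13. [r3c4∈{1}] r3c4's peers cover all but 1 ⇒ r3c4=1.
Step 14. [r1c3∈{6}] only 6 remains possible at r1c3, so r1c3=6.
Step 15. [r3c6∈{4}] r3c6's peers cover all but 4, so r3c6=4.
Step 16. [r1c2∈{4}] r1c2's peers cover all but 4. So r1c2=4.
Step 17. [r1c5∈{1}] nothing but 1 survives at r1c5. So r1c5=1.
Step 18. [r4c6∈{6}] only 6 remains possible at r4c6, so r4c6=6.
Step 19. [r5c1∈{5}] r5c1 is down to just 5, so r5c1=5.
Step 20. [r4c3∈{3}] only 3 remains possible at r4c3, so r4c3=3.
Step 21. [r5c3∈{1}] nothing but 1 survives at r5c3, so r5c3=1.

Answer: 2 4 6 3 1 5 / 1 3 5 6 4 2 / 6 5 2 1 3 4 / 4 1 3 5 2 6 / 5 2 1 4 6 3 / 3 6 4 2 5 1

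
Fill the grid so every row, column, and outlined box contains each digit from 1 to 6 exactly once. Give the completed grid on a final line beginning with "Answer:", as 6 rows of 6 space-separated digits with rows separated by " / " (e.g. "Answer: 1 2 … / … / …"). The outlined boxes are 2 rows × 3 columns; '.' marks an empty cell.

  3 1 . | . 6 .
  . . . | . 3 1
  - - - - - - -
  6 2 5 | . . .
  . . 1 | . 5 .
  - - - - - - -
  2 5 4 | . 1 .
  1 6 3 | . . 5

Step 1. [r3c5∈{4}] r3c5 has the single candidate 4 ⇒ r3c5=4.
Step 2. [r3c6∈{3}] only 3 remains possible at r3c6, so r3c6=3.
Step 3. [r1c4∈{2,4,5}] row 1 places 5 nowhere but r1c4. So r1c4=5.
Step 4. [r2c2∈{4}] r2c2's peers cover all but 4, so r2c2=4.
Step 5. [r2c4∈{2}] only 2 remains possible at r2c4, so r2c4=2.
Step 6. [r5c6∈{6}] only 6 remains possible at r5c6. So r5c6=6.
Step 7. [r4c4∈{6}] r4c4 is down to just 6 ⇒ r4c4=6.
Step 8. [r1c3∈{2}] r1c3 has the single candidate 2 ⇒ r1c3=2.
Step 9. [r3c4∈{1}] r3c4 has the single candidate 1 ⇒ r3c4=1.
Step 10. [r4c1∈{4}] only 4 remains possible at r4c1, so r4c1=4.
Step 11. [r1c6∈{4}] nothing but 4 survives at r1c6 ⇒ r1c6=4.
Step 12. [r2c1∈{5}] r2c1 has the single candidate 5 ⇒ r2c1=5.
Step 13. [r6c5∈{2}] only 2 remains possible at r6c5, so r6c5=2.
Step 14. [r4c6∈{2}] nothing but 2 survives at r4c6, so r4c6=2.
Step 15. [r6c4∈{4}] r6c4 is down to just 4. So r6c4=4.
Step 16. [r4c2∈{3}] r4c2 is down to just 3 ⇒ r4c2=3.
Step 17. [r2c3∈{6}] r2c3 has the single candidate 6. So r2c3=6.
Step 18. [r5c4∈{3}] r5c4 is down to just 3 ⇒ r5c4=3.

Answer: 3 1 2 5 6 4 / 5 4 6 2 3 1 / 6 2 5 1 4 3 / 4 3 1 6 5 2 / 2 5 4 3 1 6 / 1 6 3 4 2 5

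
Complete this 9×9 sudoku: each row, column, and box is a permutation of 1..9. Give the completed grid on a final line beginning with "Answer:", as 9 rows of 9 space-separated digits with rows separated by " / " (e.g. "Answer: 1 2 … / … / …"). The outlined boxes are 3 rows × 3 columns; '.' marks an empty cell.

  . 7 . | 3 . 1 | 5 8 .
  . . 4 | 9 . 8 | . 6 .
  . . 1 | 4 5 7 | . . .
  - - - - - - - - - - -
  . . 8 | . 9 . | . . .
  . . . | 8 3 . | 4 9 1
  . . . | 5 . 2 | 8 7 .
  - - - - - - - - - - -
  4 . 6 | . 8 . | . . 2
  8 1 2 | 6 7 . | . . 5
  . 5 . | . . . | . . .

Step 1. [r7c7∈{1,3,7,9}] r7c7 is the only open cell in row 7 admitting 7. So r7c7=7.
Step 2. [r1c3∈{9}] r1c3 has the single candidate 9, so r1c3=9.
Step 3. [r6c3∈{3}] r6c3's peers cover all but 3, so r6c3=3.
Step 4. [r6c9∈{6}] nothing but 6 survives at r6c9 ⇒ r6c9=6.
Step 5. [r2c5∈{2}] r2c5 has the single candidate 2 ⇒ r2c5=2.
Step 6. [r2c2∈{3}] r2c2's peers cover all but 3. So r2c2=3.
Step 7. [r9c1∈{3,7,9}] 3 has one home in col 1: r9c1. So r9c1=3.
Step 8. [r1c1∈{2,6}] row 1 places 2 nowhere but r1c1 ⇒ r1c1=2.
Step 9. [r7c4∈{1}] nothing but 1 survives at r7c4 ⇒ r7c4=1.
Step 10. [r9c5∈{4}] nothing but 4 survives at r9c5. So r9c5=4.
Step 11. [r7c8∈{3}] r7c8 has the single candidate 3 ⇒ r7c8=3.
Step 12. [r4c1∈{1,5,6,7}] 1 has one home in row 4: r4c1 ⇒ r4c1=1.
Step 13. [r9c6∈{9}] nothing but 9 survives at r9c6 ⇒ r9c6=9.
Step 14. [r5c1∈{5,6,7}] across col 1, 7 lands solely at r5c1, so r5c1=7.
Step 15. [r6c2∈{4,9}] row 6 places 4 nowhere but r6c2, so r6c2=4.
Step 16. [r4c9∈{3}] only 3 remains possible at r4c9 ⇒ r4c9=3.
Step 17. [r4c7∈{2}] only 2 remains possible at r4c7 ⇒ r4c7=2.
Step 18. [r4c2∈{6}] r4c2 has the single candidate 6. So r4c2=6.
Step 19. [r9c7∈{1,6}] in row 9, 6 fits only at r9c7. So r9c7=6.
Step 20. [r3c7∈{3,9}] across row 3, 3 lands solely at r3c7, so r3c7=3.
Step 21. [r2c7∈{1}] r2c7 is down to just 1, so r2c7=1.
Step 22. [r6c5∈{1}] r6c5 has the single candidate 1, so r6c5=1.
Step 23. [r7c2∈{9}] r7c2 has the single candidate 9. So r7c2=9.
Step 24. [r5c6∈{6}] r5c6 is down to just 6 ⇒ r5c6=6.
Step 25. [r4c6∈{4}] only 4 remains possible at r4c6 ⇒ r4c6=4.
Step 26. [r1c9∈{4}] nothing but 4 survives at r1c9, so r1c9=4.
Step 27. [r4c4∈{7}] nothing but 7 survives at r4c4 ⇒ r4c4=7.
Step 28. [r2c9∈{7}] only 7 remains possible at r2c9, so r2c9=7.
Step 29. [r3c2∈{8}] r3c2 has the single candidate 8. So r3c2=8.
Step 30. [r3c8∈{2}] nothing but 2 survives at r3c8, so r3c8=2.
Step 31. [r8c6∈{3}] nothing but 3 survives at r8c6. So r8c6=3.
Step 32. [r1c5∈{6}] r1c5 has the single candidate 6 ⇒ r1c5=6.
Step 33. [r3c9∈{9}] r3c9 is down to just 9. So r3c9=9.
Step 34. [r7c6∈{5}] r7c6 has the single candidate 5, so r7c6=5.
Step 35. [r3c1∈{6}] only 6 remains possible at r3c1, so r3c1=6.
Step 36. [r8c8∈{4}] r8c8 is down to just 4. So r8c8=4.
Step 37. [r2c1∈{5}] only 5 remains possible at r2c1, so r2c1=5.
Step 38. [r5c2∈{2}] r5c2 has the single candidate 2 ⇒ r5c2=2.
Step 39. [r6c1∈{9}] r6c1's peers cover all but 9. So r6c1=9.
Step 40. [r5c3∈{5}] r5c3 is down to just 5 ⇒ r5c3=5.
Step 41. [r9c3∈{7}] r9c3's peers cover all but 7, so r9c3=7.
Step 42. [r4c8∈{5}] r4c8 has the single candidate 5. So r4c8=5.
Step 43. [r9c8∈{1}] only 1 remains possible at r9c8 ⇒ r9c8=1.
Step 44. [r9c9∈{8}] r9c9's peers cover all but 8, so r9c9=8.
Step 45. [r9c4∈{2}] r9c4's peers cover all but 2 ⇒ r9c4=2.
Step 46. [r8c7∈{9}] nothing but 9 survives at r8c7 ⇒ r8c7=9.

Answer: 2 7 9 3 6 1 5 8 4 / 5 3 4 9 2 8 1 6 7 / 6 8 1 4 5 7 3 2 9 / 1 6 8 7 9 4 2 5 3 / 7 2 5 8 3 6 4 9 1 / 9 4 3 5 1 2 8 7 6 / 4 9 6 1 8 5 7 3 2 / 8 1 2 6 7 3 9 4 5 / 3 5 7 2 4 9 6 1 8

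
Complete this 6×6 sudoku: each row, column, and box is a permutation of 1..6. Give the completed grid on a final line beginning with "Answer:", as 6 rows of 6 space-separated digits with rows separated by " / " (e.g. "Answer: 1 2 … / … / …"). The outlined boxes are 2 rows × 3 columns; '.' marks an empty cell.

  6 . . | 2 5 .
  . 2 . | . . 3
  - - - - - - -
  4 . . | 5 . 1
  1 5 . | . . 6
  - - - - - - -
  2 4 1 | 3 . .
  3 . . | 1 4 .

Step 1. [r6c3∈{5,6}] box 5 places 5 nowhere but r6c3, so r6c3=5.
Step 2. [r3c3∈{2,3,6}] in col 3, 6 fits only at r3c3 ⇒ r3c3=6.
Step 3. [r3c2∈{3}] r3c2 has the single candidate 3, so r3c2=3.
Step 4. [r1c6∈{4}] only 4 remains possible at r1c6 ⇒ r1c6=4.
Step 5. [r4c3∈{2}] nothing but 2 survives at r4c3, so r4c3=2.
Step 6. [r5c5∈{6}] nothing but 6 survives at r5c5. So r5c5=6.
Step 7. [r6c6∈{2}] nothing but 2 survives at r6c6, so r6c6=2.
Step 8. [r2c5∈{1}] r2c5's peers cover all but 1 ⇒ r2c5=1.
Step 9. [r6c2∈{6}] r6c2 has the single candidate 6. So r6c2=6.
Step 10. [r2c3∈{4}] r2c3 is down to just 4 ⇒ r2c3=4.
Step 11. [r4c5∈{3}] only 3 remains possible at r4c5, so r4c5=3.
Step 12. [r5c6∈{5}] r5c6 has the single candidate 5. So r5c6=5.
Step 13. [r3c5∈{2}] only 2 remains possible at r3c5 ⇒ r3c5=2.
Step 14. [r2c4∈{6}] r2c4's peers cover all but 6 ⇒ r2c4=6.
Step 15. [r1c3∈{3}] r1c3 has the single candidate 3. So r1c3=3.
Step 16. [r4c4∈{4}] only 4 remains possible at r4c4, so r4c4=4.
Step 17. [r1c2∈{1}] r1c2 is down to just 1. So r1c2=1.
Step 18. [r2c1∈{5}] r2c1 is down to just 5. So r2c1=5.

Answer: 6 1 3 2 5 4 / 5 2 4 6 1 3 / 4 3 6 5 2 1 / 1 5 2 4 3 6 / 2 4 1 3 6 5 / 3 6 5 1 4 2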